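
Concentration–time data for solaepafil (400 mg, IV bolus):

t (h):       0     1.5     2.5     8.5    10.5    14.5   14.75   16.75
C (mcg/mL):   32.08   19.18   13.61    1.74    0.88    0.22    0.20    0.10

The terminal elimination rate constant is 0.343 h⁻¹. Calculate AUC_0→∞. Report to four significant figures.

Trapezoidal AUC_0→16.75:
  [0→1.5]: (32.08+19.18)/2 × 1.5 = 38.445
  [1.5→2.5]: (19.18+13.61)/2 × 1 = 16.395
  [2.5→8.5]: (13.61+1.74)/2 × 6 = 46.05
  [8.5→10.5]: (1.74+0.88)/2 × 2 = 2.62
  [10.5→14.5]: (0.88+0.22)/2 × 4 = 2.2
  [14.5→14.75]: (0.22+0.20)/2 × 0.25 = 0.0525
  [14.75→16.75]: (0.20+0.10)/2 × 2 = 0.3
  Sum = 106.0625 mcg/mL·h
Extrapolated tail: C_last / k_e = 0.10 / 0.343 = 0.292
AUC_0→∞ = 106.0625 + 0.292 = 106.3545 mcg/mL·h

AUC = 106.4 mcg/mL·h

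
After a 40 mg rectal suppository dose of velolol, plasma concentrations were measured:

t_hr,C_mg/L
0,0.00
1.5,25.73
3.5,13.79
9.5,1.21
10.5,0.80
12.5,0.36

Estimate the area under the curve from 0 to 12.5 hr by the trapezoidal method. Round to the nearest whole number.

AUC = 106 mg/L·hr

Trapezoidal AUC_0→12.5:
  [0→1.5]: (0.00+25.73)/2 × 1.5 = 19.2975
  [1.5→3.5]: (25.73+13.79)/2 × 2 = 39.52
  [3.5→9.5]: (13.79+1.21)/2 × 6 = 45.0
  [9.5→10.5]: (1.21+0.80)/2 × 1 = 1.005
  [10.5→12.5]: (0.80+0.36)/2 × 2 = 1.16
  Sum = 105.9825 mg/L·hr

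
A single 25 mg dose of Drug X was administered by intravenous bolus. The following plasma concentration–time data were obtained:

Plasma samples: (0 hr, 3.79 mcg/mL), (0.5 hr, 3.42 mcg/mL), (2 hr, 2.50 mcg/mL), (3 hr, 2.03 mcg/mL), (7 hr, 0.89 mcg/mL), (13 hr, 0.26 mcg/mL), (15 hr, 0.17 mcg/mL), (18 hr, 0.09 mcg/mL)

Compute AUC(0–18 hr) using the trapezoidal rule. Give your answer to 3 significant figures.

Trapezoidal AUC_0→18:
  [0→0.5]: (3.79+3.42)/2 × 0.5 = 1.8025
  [0.5→2]: (3.42+2.50)/2 × 1.5 = 4.44
  [2→3]: (2.50+2.03)/2 × 1 = 2.265
  [3→7]: (2.03+0.89)/2 × 4 = 5.84
  [7→13]: (0.89+0.26)/2 × 6 = 3.45
  [13→15]: (0.26+0.17)/2 × 2 = 0.43
  [15→18]: (0.17+0.09)/2 × 3 = 0.39
  Sum = 18.6175 mcg/mL·hr

AUC = 18.6 mcg/mL·hr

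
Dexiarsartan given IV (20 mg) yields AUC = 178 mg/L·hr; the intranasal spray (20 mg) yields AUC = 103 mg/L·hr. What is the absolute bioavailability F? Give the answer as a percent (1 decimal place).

F = 57.9%

F = (AUC_ev / D_ev) / (AUC_iv / D_iv)
  = (103/20) / (178/20)
  = 5.15 / 8.9 = 0.5787
  = 57.87%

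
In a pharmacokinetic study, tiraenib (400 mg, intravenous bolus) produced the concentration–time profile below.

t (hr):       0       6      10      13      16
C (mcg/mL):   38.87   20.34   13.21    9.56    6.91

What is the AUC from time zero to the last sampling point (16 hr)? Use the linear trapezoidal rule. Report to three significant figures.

Trapezoidal AUC_0→16:
  [0→6]: (38.87+20.34)/2 × 6 = 177.63
  [6→10]: (20.34+13.21)/2 × 4 = 67.1
  [10→13]: (13.21+9.56)/2 × 3 = 34.155
  [13→16]: (9.56+6.91)/2 × 3 = 24.705
  Sum = 303.59 mcg/mL·hr

AUC = 304 mcg/mL·hr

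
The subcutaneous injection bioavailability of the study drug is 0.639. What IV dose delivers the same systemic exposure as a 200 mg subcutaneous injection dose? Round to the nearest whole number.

Systemic exposure from an extravascular dose = F × D_ev, so the equivalent IV dose is F × D_ev.
D_iv = F × D_ev = 0.639 × 200 = 127.8 mg

D_iv = 128 mg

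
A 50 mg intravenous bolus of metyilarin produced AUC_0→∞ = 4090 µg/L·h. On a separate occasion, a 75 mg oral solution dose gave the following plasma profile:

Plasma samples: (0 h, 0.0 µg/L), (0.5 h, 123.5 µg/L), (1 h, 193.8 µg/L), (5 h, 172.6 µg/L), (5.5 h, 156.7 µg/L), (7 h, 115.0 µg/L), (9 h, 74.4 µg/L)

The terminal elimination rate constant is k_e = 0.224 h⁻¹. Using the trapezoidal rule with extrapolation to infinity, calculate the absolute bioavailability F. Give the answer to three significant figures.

F = 0.269

Trapezoidal AUC_0→9 (oral solution):
  [0→0.5]: (0.0+123.5)/2 × 0.5 = 30.875
  [0.5→1]: (123.5+193.8)/2 × 0.5 = 79.325
  [1→5]: (193.8+172.6)/2 × 4 = 732.8
  [5→5.5]: (172.6+156.7)/2 × 0.5 = 82.325
  [5.5→7]: (156.7+115.0)/2 × 1.5 = 203.775
  [7→9]: (115.0+74.4)/2 × 2 = 189.4
  Sum = 1318.5 µg/L·h
Tail: C_last/k_e = 74.4/0.224 = 332.143
AUC_0→∞ (oral solution) = 1318.5 + 332.143 = 1650.643 µg/L·h
F = (AUC_ev/D_ev)/(AUC_iv/D_iv) = (1650.643/75)/(4090/50) = 22.0086/81.8 = 0.2691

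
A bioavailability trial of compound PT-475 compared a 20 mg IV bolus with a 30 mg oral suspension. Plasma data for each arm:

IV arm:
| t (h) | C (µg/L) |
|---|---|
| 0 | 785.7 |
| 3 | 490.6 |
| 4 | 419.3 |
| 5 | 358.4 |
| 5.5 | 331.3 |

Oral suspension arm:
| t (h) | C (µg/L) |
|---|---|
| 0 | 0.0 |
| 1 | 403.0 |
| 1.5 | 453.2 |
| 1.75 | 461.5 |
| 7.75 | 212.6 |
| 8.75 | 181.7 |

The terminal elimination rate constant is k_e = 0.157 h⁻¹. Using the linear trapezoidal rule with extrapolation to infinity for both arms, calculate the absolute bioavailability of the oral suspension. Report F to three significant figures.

Trapezoidal AUC_0→5.5 (IV):
  [0→3]: (785.7+490.6)/2 × 3 = 1914.45
  [3→4]: (490.6+419.3)/2 × 1 = 454.95
  [4→5]: (419.3+358.4)/2 × 1 = 388.85
  [5→5.5]: (358.4+331.3)/2 × 0.5 = 172.425
  Sum = 2930.675 µg/L·h
IV tail: 331.3/0.157 = 2110.191; AUC_iv,0→∞ = 2930.675 + 2110.191 = 5040.866 µg/L·h
Trapezoidal AUC_0→8.75 (oral suspension):
  [0→1]: (0.0+403.0)/2 × 1 = 201.5
  [1→1.5]: (403.0+453.2)/2 × 0.5 = 214.05
  [1.5→1.75]: (453.2+461.5)/2 × 0.25 = 114.3375
  [1.75→7.75]: (461.5+212.6)/2 × 6 = 2022.3
  [7.75→8.75]: (212.6+181.7)/2 × 1 = 197.15
  Sum = 2749.3375 µg/L·h
oral suspension tail: 181.7/0.157 = 1157.325; AUC_ev,0→∞ = 2749.3375 + 1157.325 = 3906.6625 µg/L·h
F = (AUC_ev/D_ev)/(AUC_iv/D_iv) = (3906.6625/30)/(5040.866/20) = 130.222/252.0433 = 0.5167

F = 0.517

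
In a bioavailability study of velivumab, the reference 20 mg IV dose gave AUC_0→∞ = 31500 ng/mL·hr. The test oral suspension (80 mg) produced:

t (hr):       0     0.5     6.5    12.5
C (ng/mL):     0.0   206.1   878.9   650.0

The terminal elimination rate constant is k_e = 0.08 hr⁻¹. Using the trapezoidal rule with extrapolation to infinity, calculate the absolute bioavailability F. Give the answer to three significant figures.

F = 0.127

Trapezoidal AUC_0→12.5 (oral suspension):
  [0→0.5]: (0.0+206.1)/2 × 0.5 = 51.525
  [0.5→6.5]: (206.1+878.9)/2 × 6 = 3255.0
  [6.5→12.5]: (878.9+650.0)/2 × 6 = 4586.7
  Sum = 7893.225 ng/mL·hr
Tail: C_last/k_e = 650.0/0.08 = 8125.000
AUC_0→∞ (oral suspension) = 7893.225 + 8125.000 = 16018.225 ng/mL·hr
F = (AUC_ev/D_ev)/(AUC_iv/D_iv) = (16018.225/80)/(31500/20) = 200.228/1575 = 0.1271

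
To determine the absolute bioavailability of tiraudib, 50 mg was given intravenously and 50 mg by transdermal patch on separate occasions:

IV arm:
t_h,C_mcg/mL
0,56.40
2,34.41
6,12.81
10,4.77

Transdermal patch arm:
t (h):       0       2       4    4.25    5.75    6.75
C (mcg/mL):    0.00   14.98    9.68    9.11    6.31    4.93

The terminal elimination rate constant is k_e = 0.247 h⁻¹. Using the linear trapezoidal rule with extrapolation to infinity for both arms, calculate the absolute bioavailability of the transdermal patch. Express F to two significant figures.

Trapezoidal AUC_0→10 (IV):
  [0→2]: (56.40+34.41)/2 × 2 = 90.81
  [2→6]: (34.41+12.81)/2 × 4 = 94.44
  [6→10]: (12.81+4.77)/2 × 4 = 35.16
  Sum = 220.41 mcg/mL·h
IV tail: 4.77/0.247 = 19.312; AUC_iv,0→∞ = 220.41 + 19.312 = 239.722 mcg/mL·h
Trapezoidal AUC_0→6.75 (transdermal patch):
  [0→2]: (0.00+14.98)/2 × 2 = 14.98
  [2→4]: (14.98+9.68)/2 × 2 = 24.66
  [4→4.25]: (9.68+9.11)/2 × 0.25 = 2.34875
  [4.25→5.75]: (9.11+6.31)/2 × 1.5 = 11.565
  [5.75→6.75]: (6.31+4.93)/2 × 1 = 5.62
  Sum = 59.17375 mcg/mL·h
transdermal patch tail: 4.93/0.247 = 19.960; AUC_ev,0→∞ = 59.17375 + 19.960 = 79.13375 mcg/mL·h
F = (AUC_ev/D_ev)/(AUC_iv/D_iv) = (79.13375/50)/(239.722/50) = 1.582675/4.79444 = 0.3301

F = 0.33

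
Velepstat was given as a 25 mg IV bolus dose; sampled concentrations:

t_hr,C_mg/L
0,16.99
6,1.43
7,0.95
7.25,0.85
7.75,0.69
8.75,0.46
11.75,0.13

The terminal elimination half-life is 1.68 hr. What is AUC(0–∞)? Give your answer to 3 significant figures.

AUC = 58.8 mg/L·hr

Trapezoidal AUC_0→11.75:
  [0→6]: (16.99+1.43)/2 × 6 = 55.26
  [6→7]: (1.43+0.95)/2 × 1 = 1.19
  [7→7.25]: (0.95+0.85)/2 × 0.25 = 0.225
  [7.25→7.75]: (0.85+0.69)/2 × 0.5 = 0.385
  [7.75→8.75]: (0.69+0.46)/2 × 1 = 0.575
  [8.75→11.75]: (0.46+0.13)/2 × 3 = 0.885
  Sum = 58.52 mg/L·hr
k_e = ln2 / t½ = 0.693147 / 1.68 = 0.4126 hr^-1
Extrapolated tail: C_last / k_e = 0.13 / 0.4126 = 0.315
AUC_0→∞ = 58.52 + 0.315 = 58.835 mg/L·hr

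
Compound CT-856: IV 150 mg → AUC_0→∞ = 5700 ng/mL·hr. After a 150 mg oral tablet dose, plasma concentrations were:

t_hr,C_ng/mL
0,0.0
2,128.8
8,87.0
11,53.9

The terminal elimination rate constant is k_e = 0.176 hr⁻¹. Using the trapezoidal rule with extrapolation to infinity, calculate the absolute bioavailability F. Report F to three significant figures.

Trapezoidal AUC_0→11 (oral tablet):
  [0→2]: (0.0+128.8)/2 × 2 = 128.8
  [2→8]: (128.8+87.0)/2 × 6 = 647.4
  [8→11]: (87.0+53.9)/2 × 3 = 211.35
  Sum = 987.55 ng/mL·hr
Tail: C_last/k_e = 53.9/0.176 = 306.250
AUC_0→∞ (oral tablet) = 987.55 + 306.250 = 1293.8 ng/mL·hr
F = (AUC_ev/D_ev)/(AUC_iv/D_iv) = (1293.8/150)/(5700/150) = 8.62533/38 = 0.2270

F = 0.227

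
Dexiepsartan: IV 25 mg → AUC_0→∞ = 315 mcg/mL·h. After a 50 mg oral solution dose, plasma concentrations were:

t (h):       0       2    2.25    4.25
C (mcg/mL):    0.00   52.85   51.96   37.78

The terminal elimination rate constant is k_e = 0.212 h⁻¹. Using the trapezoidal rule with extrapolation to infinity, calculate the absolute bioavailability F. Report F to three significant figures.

Trapezoidal AUC_0→4.25 (oral solution):
  [0→2]: (0.00+52.85)/2 × 2 = 52.85
  [2→2.25]: (52.85+51.96)/2 × 0.25 = 13.10125
  [2.25→4.25]: (51.96+37.78)/2 × 2 = 89.74
  Sum = 155.69125 mcg/mL·h
Tail: C_last/k_e = 37.78/0.212 = 178.208
AUC_0→∞ (oral solution) = 155.69125 + 178.208 = 333.89925 mcg/mL·h
F = (AUC_ev/D_ev)/(AUC_iv/D_iv) = (333.89925/50)/(315/25) = 6.677985/12.6 = 0.5300

F = 0.530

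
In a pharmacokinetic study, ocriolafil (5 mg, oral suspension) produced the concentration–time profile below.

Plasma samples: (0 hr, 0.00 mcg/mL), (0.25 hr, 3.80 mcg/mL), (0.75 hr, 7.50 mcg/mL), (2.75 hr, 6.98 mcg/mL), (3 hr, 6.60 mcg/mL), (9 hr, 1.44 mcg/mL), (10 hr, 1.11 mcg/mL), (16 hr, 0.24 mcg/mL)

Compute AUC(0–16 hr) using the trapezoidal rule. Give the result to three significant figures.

Trapezoidal AUC_0→16:
  [0→0.25]: (0.00+3.80)/2 × 0.25 = 0.475
  [0.25→0.75]: (3.80+7.50)/2 × 0.5 = 2.825
  [0.75→2.75]: (7.50+6.98)/2 × 2 = 14.48
  [2.75→3]: (6.98+6.60)/2 × 0.25 = 1.6975
  [3→9]: (6.60+1.44)/2 × 6 = 24.12
  [9→10]: (1.44+1.11)/2 × 1 = 1.275
  [10→16]: (1.11+0.24)/2 × 6 = 4.05
  Sum = 48.9225 mcg/mL·hr

AUC = 48.9 mcg/mL·hr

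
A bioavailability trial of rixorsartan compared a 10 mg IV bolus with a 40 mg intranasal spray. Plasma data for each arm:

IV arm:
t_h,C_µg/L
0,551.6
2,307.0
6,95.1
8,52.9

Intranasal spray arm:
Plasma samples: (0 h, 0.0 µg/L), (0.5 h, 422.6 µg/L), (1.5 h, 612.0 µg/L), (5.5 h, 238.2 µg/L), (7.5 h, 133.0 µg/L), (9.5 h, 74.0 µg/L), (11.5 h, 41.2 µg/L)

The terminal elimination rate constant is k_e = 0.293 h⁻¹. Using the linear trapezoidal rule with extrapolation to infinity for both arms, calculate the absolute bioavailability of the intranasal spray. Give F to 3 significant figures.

F = 0.396

Trapezoidal AUC_0→8 (IV):
  [0→2]: (551.6+307.0)/2 × 2 = 858.6
  [2→6]: (307.0+95.1)/2 × 4 = 804.2
  [6→8]: (95.1+52.9)/2 × 2 = 148.0
  Sum = 1810.8 µg/L·h
IV tail: 52.9/0.293 = 180.546; AUC_iv,0→∞ = 1810.8 + 180.546 = 1991.346 µg/L·h
Trapezoidal AUC_0→11.5 (intranasal spray):
  [0→0.5]: (0.0+422.6)/2 × 0.5 = 105.65
  [0.5→1.5]: (422.6+612.0)/2 × 1 = 517.3
  [1.5→5.5]: (612.0+238.2)/2 × 4 = 1700.4
  [5.5→7.5]: (238.2+133.0)/2 × 2 = 371.2
  [7.5→9.5]: (133.0+74.0)/2 × 2 = 207.0
  [9.5→11.5]: (74.0+41.2)/2 × 2 = 115.2
  Sum = 3016.75 µg/L·h
intranasal spray tail: 41.2/0.293 = 140.614; AUC_ev,0→∞ = 3016.75 + 140.614 = 3157.364 µg/L·h
F = (AUC_ev/D_ev)/(AUC_iv/D_iv) = (3157.364/40)/(1991.346/10) = 78.9341/199.1346 = 0.3964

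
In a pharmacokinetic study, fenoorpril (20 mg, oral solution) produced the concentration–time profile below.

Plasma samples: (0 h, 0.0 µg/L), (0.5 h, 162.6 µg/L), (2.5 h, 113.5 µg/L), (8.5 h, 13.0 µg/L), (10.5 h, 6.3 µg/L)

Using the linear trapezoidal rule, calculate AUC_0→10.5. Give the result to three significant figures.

AUC = 716 µg/L·h

Trapezoidal AUC_0→10.5:
  [0→0.5]: (0.0+162.6)/2 × 0.5 = 40.65
  [0.5→2.5]: (162.6+113.5)/2 × 2 = 276.1
  [2.5→8.5]: (113.5+13.0)/2 × 6 = 379.5
  [8.5→10.5]: (13.0+6.3)/2 × 2 = 19.3
  Sum = 715.55 µg/L·h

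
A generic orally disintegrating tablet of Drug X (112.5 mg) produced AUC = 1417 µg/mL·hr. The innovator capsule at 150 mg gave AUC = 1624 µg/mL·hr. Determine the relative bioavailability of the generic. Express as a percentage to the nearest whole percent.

F_rel = 116%

F_rel = (AUC_test/D_test) / (AUC_ref/D_ref)
      = (1417/112.5) / (1624/150)
      = 12.5956 / 10.8267 = 1.1634 = 116.34%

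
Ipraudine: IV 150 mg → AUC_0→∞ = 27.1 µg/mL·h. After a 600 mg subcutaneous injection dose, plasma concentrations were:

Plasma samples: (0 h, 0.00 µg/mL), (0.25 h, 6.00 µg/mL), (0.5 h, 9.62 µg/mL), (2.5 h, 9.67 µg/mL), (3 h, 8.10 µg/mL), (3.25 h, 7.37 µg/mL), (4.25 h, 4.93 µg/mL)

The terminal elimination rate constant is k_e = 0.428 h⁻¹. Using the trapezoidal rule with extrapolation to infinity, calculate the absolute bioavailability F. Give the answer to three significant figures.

Trapezoidal AUC_0→4.25 (subcutaneous injection):
  [0→0.25]: (0.00+6.00)/2 × 0.25 = 0.75
  [0.25→0.5]: (6.00+9.62)/2 × 0.25 = 1.9525
  [0.5→2.5]: (9.62+9.67)/2 × 2 = 19.29
  [2.5→3]: (9.67+8.10)/2 × 0.5 = 4.4425
  [3→3.25]: (8.10+7.37)/2 × 0.25 = 1.93375
  [3.25→4.25]: (7.37+4.93)/2 × 1 = 6.15
  Sum = 34.51875 µg/mL·h
Tail: C_last/k_e = 4.93/0.428 = 11.519
AUC_0→∞ (subcutaneous injection) = 34.51875 + 11.519 = 46.03775 µg/mL·h
F = (AUC_ev/D_ev)/(AUC_iv/D_iv) = (46.03775/600)/(27.1/150) = 0.0767296/0.180667 = 0.4247

F = 0.425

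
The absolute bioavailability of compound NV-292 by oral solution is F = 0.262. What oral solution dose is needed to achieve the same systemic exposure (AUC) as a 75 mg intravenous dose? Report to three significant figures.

D_oral = 286 mg

For equal systemic exposure: F × D_ev = D_iv
D_ev = D_iv / F = 75 / 0.262 = 286.26 mg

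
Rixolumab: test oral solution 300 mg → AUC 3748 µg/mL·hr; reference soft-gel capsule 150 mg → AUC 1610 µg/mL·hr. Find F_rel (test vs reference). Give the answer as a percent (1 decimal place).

F_rel = (AUC_test/D_test) / (AUC_ref/D_ref)
      = (3748/300) / (1610/150)
      = 12.4933 / 10.7333 = 1.1640 = 116.40%

F_rel = 116.4%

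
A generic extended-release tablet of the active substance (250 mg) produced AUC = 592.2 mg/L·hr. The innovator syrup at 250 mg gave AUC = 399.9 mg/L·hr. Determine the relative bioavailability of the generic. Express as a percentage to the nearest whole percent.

F_rel = (AUC_test/D_test) / (AUC_ref/D_ref)
      = (592.2/250) / (399.9/250)
      = 2.3688 / 1.5996 = 1.4809 = 148.09%

F_rel = 148%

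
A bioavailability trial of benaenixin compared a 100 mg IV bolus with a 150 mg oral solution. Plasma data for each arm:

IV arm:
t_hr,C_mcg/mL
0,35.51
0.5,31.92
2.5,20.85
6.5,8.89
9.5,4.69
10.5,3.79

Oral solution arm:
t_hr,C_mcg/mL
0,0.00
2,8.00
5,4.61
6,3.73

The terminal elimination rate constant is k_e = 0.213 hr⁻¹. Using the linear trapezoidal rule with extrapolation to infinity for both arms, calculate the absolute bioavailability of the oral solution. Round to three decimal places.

Trapezoidal AUC_0→10.5 (IV):
  [0→0.5]: (35.51+31.92)/2 × 0.5 = 16.8575
  [0.5→2.5]: (31.92+20.85)/2 × 2 = 52.77
  [2.5→6.5]: (20.85+8.89)/2 × 4 = 59.48
  [6.5→9.5]: (8.89+4.69)/2 × 3 = 20.37
  [9.5→10.5]: (4.69+3.79)/2 × 1 = 4.24
  Sum = 153.7175 mcg/mL·hr
IV tail: 3.79/0.213 = 17.793; AUC_iv,0→∞ = 153.7175 + 17.793 = 171.5105 mcg/mL·hr
Trapezoidal AUC_0→6 (oral solution):
  [0→2]: (0.00+8.00)/2 × 2 = 8.0
  [2→5]: (8.00+4.61)/2 × 3 = 18.915
  [5→6]: (4.61+3.73)/2 × 1 = 4.17
  Sum = 31.085 mcg/mL·hr
oral solution tail: 3.73/0.213 = 17.512; AUC_ev,0→∞ = 31.085 + 17.512 = 48.597 mcg/mL·hr
F = (AUC_ev/D_ev)/(AUC_iv/D_iv) = (48.597/150)/(171.5105/100) = 0.32398/1.715105 = 0.1889

F = 0.189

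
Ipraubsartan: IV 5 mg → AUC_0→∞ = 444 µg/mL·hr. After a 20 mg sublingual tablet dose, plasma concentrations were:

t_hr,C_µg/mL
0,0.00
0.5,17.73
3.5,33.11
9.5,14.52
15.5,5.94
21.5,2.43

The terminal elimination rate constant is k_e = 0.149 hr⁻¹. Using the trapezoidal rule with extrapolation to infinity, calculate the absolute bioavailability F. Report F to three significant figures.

F = 0.184

Trapezoidal AUC_0→21.5 (sublingual tablet):
  [0→0.5]: (0.00+17.73)/2 × 0.5 = 4.4325
  [0.5→3.5]: (17.73+33.11)/2 × 3 = 76.26
  [3.5→9.5]: (33.11+14.52)/2 × 6 = 142.89
  [9.5→15.5]: (14.52+5.94)/2 × 6 = 61.38
  [15.5→21.5]: (5.94+2.43)/2 × 6 = 25.11
  Sum = 310.0725 µg/mL·hr
Tail: C_last/k_e = 2.43/0.149 = 16.309
AUC_0→∞ (sublingual tablet) = 310.0725 + 16.309 = 326.3815 µg/mL·hr
F = (AUC_ev/D_ev)/(AUC_iv/D_iv) = (326.3815/20)/(444/5) = 16.319075/88.8 = 0.1838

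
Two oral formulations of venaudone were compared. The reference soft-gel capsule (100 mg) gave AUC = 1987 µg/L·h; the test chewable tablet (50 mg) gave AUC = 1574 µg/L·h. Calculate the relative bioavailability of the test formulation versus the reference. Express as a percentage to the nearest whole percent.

F_rel = 158%

F_rel = (AUC_test/D_test) / (AUC_ref/D_ref)
      = (1574/50) / (1987/100)
      = 31.48 / 19.87 = 1.5843 = 158.43%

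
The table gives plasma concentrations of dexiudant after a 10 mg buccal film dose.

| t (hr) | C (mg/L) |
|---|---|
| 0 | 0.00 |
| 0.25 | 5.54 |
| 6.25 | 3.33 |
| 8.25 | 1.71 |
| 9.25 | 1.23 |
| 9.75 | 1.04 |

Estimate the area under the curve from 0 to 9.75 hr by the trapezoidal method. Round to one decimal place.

Trapezoidal AUC_0→9.75:
  [0→0.25]: (0.00+5.54)/2 × 0.25 = 0.6925
  [0.25→6.25]: (5.54+3.33)/2 × 6 = 26.61
  [6.25→8.25]: (3.33+1.71)/2 × 2 = 5.04
  [8.25→9.25]: (1.71+1.23)/2 × 1 = 1.47
  [9.25→9.75]: (1.23+1.04)/2 × 0.5 = 0.5675
  Sum = 34.38 mg/L·hr

AUC = 34.4 mg/L·hr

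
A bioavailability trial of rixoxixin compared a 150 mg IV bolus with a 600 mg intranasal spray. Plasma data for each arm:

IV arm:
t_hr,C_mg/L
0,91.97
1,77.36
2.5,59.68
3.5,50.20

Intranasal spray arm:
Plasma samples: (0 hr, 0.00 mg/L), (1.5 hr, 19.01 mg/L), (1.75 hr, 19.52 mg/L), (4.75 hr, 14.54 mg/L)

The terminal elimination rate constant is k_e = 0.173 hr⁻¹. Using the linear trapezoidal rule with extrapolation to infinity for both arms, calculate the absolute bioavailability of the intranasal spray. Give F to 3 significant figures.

F = 0.0724

Trapezoidal AUC_0→3.5 (IV):
  [0→1]: (91.97+77.36)/2 × 1 = 84.665
  [1→2.5]: (77.36+59.68)/2 × 1.5 = 102.78
  [2.5→3.5]: (59.68+50.20)/2 × 1 = 54.94
  Sum = 242.385 mg/L·hr
IV tail: 50.20/0.173 = 290.173; AUC_iv,0→∞ = 242.385 + 290.173 = 532.558 mg/L·hr
Trapezoidal AUC_0→4.75 (intranasal spray):
  [0→1.5]: (0.00+19.01)/2 × 1.5 = 14.2575
  [1.5→1.75]: (19.01+19.52)/2 × 0.25 = 4.81625
  [1.75→4.75]: (19.52+14.54)/2 × 3 = 51.09
  Sum = 70.16375 mg/L·hr
intranasal spray tail: 14.54/0.173 = 84.046; AUC_ev,0→∞ = 70.16375 + 84.046 = 154.20975 mg/L·hr
F = (AUC_ev/D_ev)/(AUC_iv/D_iv) = (154.20975/600)/(532.558/150) = 0.25701625/3.55039 = 0.0724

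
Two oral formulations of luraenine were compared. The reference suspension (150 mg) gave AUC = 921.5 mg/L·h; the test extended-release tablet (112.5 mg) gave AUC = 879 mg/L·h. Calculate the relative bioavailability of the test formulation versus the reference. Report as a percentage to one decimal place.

F_rel = 127.2%

F_rel = (AUC_test/D_test) / (AUC_ref/D_ref)
      = (879/112.5) / (921.5/150)
      = 7.81333 / 6.14333 = 1.2718 = 127.18%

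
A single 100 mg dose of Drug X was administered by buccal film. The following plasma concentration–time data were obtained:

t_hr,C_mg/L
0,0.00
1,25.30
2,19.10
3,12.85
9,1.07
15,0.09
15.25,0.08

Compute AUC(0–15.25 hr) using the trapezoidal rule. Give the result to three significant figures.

Trapezoidal AUC_0→15.25:
  [0→1]: (0.00+25.30)/2 × 1 = 12.65
  [1→2]: (25.30+19.10)/2 × 1 = 22.2
  [2→3]: (19.10+12.85)/2 × 1 = 15.975
  [3→9]: (12.85+1.07)/2 × 6 = 41.76
  [9→15]: (1.07+0.09)/2 × 6 = 3.48
  [15→15.25]: (0.09+0.08)/2 × 0.25 = 0.02125
  Sum = 96.08625 mg/L·hr

AUC = 96.1 mg/L·hr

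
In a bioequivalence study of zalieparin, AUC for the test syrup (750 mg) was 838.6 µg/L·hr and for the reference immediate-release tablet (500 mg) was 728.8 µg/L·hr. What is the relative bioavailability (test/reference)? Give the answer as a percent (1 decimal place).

F_rel = (AUC_test/D_test) / (AUC_ref/D_ref)
      = (838.6/750) / (728.8/500)
      = 1.11813 / 1.4576 = 0.7671 = 76.71%

F_rel = 76.7%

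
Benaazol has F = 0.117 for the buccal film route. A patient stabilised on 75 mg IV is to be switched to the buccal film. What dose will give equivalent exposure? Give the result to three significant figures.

D_buccal = 641 mg

For equal systemic exposure: F × D_ev = D_iv
D_ev = D_iv / F = 75 / 0.117 = 641.026 mg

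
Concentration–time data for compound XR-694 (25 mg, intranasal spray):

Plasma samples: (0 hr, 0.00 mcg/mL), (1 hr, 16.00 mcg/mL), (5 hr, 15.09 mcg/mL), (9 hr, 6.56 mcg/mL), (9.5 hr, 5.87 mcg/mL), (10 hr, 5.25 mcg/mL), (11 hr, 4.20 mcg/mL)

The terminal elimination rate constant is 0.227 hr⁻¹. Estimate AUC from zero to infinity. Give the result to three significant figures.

Trapezoidal AUC_0→11:
  [0→1]: (0.00+16.00)/2 × 1 = 8.0
  [1→5]: (16.00+15.09)/2 × 4 = 62.18
  [5→9]: (15.09+6.56)/2 × 4 = 43.3
  [9→9.5]: (6.56+5.87)/2 × 0.5 = 3.1075
  [9.5→10]: (5.87+5.25)/2 × 0.5 = 2.78
  [10→11]: (5.25+4.20)/2 × 1 = 4.725
  Sum = 124.0925 mcg/mL·hr
Extrapolated tail: C_last / k_e = 4.20 / 0.227 = 18.502
AUC_0→∞ = 124.0925 + 18.502 = 142.5945 mcg/mL·hr

AUC = 143 mcg/mL·hr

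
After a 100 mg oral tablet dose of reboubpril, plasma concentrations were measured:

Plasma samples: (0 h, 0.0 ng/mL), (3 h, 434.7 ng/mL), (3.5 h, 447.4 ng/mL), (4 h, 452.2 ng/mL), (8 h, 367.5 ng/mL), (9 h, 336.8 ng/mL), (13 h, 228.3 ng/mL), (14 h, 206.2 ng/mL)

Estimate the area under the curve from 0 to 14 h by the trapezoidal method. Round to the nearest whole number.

AUC = 4436 ng/mL·h

Trapezoidal AUC_0→14:
  [0→3]: (0.0+434.7)/2 × 3 = 652.05
  [3→3.5]: (434.7+447.4)/2 × 0.5 = 220.525
  [3.5→4]: (447.4+452.2)/2 × 0.5 = 224.9
  [4→8]: (452.2+367.5)/2 × 4 = 1639.4
  [8→9]: (367.5+336.8)/2 × 1 = 352.15
  [9→13]: (336.8+228.3)/2 × 4 = 1130.2
  [13→14]: (228.3+206.2)/2 × 1 = 217.25
  Sum = 4436.475 ng/mL·h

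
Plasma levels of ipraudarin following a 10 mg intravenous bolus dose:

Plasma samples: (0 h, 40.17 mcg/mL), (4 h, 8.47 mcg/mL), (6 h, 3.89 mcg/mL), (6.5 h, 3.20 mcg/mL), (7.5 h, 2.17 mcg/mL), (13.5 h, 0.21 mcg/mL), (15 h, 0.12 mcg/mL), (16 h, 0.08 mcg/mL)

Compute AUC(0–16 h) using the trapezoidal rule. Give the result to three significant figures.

Trapezoidal AUC_0→16:
  [0→4]: (40.17+8.47)/2 × 4 = 97.28
  [4→6]: (8.47+3.89)/2 × 2 = 12.36
  [6→6.5]: (3.89+3.20)/2 × 0.5 = 1.7725
  [6.5→7.5]: (3.20+2.17)/2 × 1 = 2.685
  [7.5→13.5]: (2.17+0.21)/2 × 6 = 7.14
  [13.5→15]: (0.21+0.12)/2 × 1.5 = 0.2475
  [15→16]: (0.12+0.08)/2 × 1 = 0.1
  Sum = 121.585 mcg/mL·h

AUC = 122 mcg/mL·h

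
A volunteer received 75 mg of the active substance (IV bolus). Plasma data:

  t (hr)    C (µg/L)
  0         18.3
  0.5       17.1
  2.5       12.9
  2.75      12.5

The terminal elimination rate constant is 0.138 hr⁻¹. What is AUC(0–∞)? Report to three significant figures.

AUC = 133 µg/L·hr

Trapezoidal AUC_0→2.75:
  [0→0.5]: (18.3+17.1)/2 × 0.5 = 8.85
  [0.5→2.5]: (17.1+12.9)/2 × 2 = 30.0
  [2.5→2.75]: (12.9+12.5)/2 × 0.25 = 3.175
  Sum = 42.025 µg/L·hr
Extrapolated tail: C_last / k_e = 12.5 / 0.138 = 90.580
AUC_0→∞ = 42.025 + 90.580 = 132.605 µg/L·hr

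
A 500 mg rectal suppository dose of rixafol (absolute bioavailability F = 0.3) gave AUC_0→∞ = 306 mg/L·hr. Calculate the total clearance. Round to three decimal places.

CL = F × Dose / AUC_0→∞
   = 0.3 × 500 / 306 = 0.490196 L/hr

CL = 0.490 L/hr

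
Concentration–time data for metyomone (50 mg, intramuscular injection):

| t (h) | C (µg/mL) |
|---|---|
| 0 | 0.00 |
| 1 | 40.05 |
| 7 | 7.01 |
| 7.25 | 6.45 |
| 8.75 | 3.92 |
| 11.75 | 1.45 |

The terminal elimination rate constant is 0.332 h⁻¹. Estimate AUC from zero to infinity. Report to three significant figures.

AUC = 183 µg/mL·h

Trapezoidal AUC_0→11.75:
  [0→1]: (0.00+40.05)/2 × 1 = 20.025
  [1→7]: (40.05+7.01)/2 × 6 = 141.18
  [7→7.25]: (7.01+6.45)/2 × 0.25 = 1.6825
  [7.25→8.75]: (6.45+3.92)/2 × 1.5 = 7.7775
  [8.75→11.75]: (3.92+1.45)/2 × 3 = 8.055
  Sum = 178.72 µg/mL·h
Extrapolated tail: C_last / k_e = 1.45 / 0.332 = 4.367
AUC_0→∞ = 178.72 + 4.367 = 183.087 µg/mL·h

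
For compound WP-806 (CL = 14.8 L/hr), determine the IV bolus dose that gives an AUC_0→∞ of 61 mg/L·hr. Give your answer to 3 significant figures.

Dose_iv = CL × AUC_0→∞
     = 14.8 × 61 = 902.8 mg

Dose = 903 mg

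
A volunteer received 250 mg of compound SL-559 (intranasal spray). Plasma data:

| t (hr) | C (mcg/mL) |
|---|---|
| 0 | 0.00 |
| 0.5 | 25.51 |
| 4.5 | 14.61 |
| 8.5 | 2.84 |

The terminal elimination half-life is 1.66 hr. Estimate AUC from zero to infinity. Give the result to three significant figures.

AUC = 128 mcg/mL·hr

Trapezoidal AUC_0→8.5:
  [0→0.5]: (0.00+25.51)/2 × 0.5 = 6.3775
  [0.5→4.5]: (25.51+14.61)/2 × 4 = 80.24
  [4.5→8.5]: (14.61+2.84)/2 × 4 = 34.9
  Sum = 121.5175 mcg/mL·hr
k_e = ln2 / t½ = 0.693147 / 1.66 = 0.4176 hr^-1
Extrapolated tail: C_last / k_e = 2.84 / 0.4176 = 6.801
AUC_0→∞ = 121.5175 + 6.801 = 128.3185 mcg/mL·hr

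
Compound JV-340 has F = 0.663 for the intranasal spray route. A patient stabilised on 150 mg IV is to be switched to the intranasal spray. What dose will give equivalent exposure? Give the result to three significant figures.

D_intranasal = 226 mg

For equal systemic exposure: F × D_ev = D_iv
D_ev = D_iv / F = 150 / 0.663 = 226.244 mg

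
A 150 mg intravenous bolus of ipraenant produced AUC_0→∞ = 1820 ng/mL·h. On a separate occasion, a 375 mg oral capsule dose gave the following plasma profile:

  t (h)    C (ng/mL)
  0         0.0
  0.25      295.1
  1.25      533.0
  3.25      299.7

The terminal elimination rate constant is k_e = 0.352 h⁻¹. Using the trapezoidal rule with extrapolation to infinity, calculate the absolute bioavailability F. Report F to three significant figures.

F = 0.469

Trapezoidal AUC_0→3.25 (oral capsule):
  [0→0.25]: (0.0+295.1)/2 × 0.25 = 36.8875
  [0.25→1.25]: (295.1+533.0)/2 × 1 = 414.05
  [1.25→3.25]: (533.0+299.7)/2 × 2 = 832.7
  Sum = 1283.6375 ng/mL·h
Tail: C_last/k_e = 299.7/0.352 = 851.420
AUC_0→∞ (oral capsule) = 1283.6375 + 851.420 = 2135.0575 ng/mL·h
F = (AUC_ev/D_ev)/(AUC_iv/D_iv) = (2135.0575/375)/(1820/150) = 5.69349/12.1333 = 0.4692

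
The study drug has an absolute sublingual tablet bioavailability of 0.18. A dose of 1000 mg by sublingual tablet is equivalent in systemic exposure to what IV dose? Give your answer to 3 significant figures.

Systemic exposure from an extravascular dose = F × D_ev, so the equivalent IV dose is F × D_ev.
D_iv = F × D_ev = 0.18 × 1000 = 180 mg

D_iv = 180 mg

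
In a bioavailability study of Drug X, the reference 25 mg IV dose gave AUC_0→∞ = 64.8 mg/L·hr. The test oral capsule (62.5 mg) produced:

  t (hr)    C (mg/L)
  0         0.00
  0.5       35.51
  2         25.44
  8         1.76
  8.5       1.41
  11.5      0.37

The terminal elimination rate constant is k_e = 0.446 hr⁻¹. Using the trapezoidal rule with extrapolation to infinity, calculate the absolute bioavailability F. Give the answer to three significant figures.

Trapezoidal AUC_0→11.5 (oral capsule):
  [0→0.5]: (0.00+35.51)/2 × 0.5 = 8.8775
  [0.5→2]: (35.51+25.44)/2 × 1.5 = 45.7125
  [2→8]: (25.44+1.76)/2 × 6 = 81.6
  [8→8.5]: (1.76+1.41)/2 × 0.5 = 0.7925
  [8.5→11.5]: (1.41+0.37)/2 × 3 = 2.67
  Sum = 139.6525 mg/L·hr
Tail: C_last/k_e = 0.37/0.446 = 0.830
AUC_0→∞ (oral capsule) = 139.6525 + 0.830 = 140.4825 mg/L·hr
F = (AUC_ev/D_ev)/(AUC_iv/D_iv) = (140.4825/62.5)/(64.8/25) = 2.24772/2.592 = 0.8672

F = 0.867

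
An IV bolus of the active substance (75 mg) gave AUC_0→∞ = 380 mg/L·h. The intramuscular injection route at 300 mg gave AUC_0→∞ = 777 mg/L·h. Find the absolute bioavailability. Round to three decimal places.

F = (AUC_ev / D_ev) / (AUC_iv / D_iv)
  = (777/300) / (380/75)
  = 2.59 / 5.06667 = 0.5112

F = 0.511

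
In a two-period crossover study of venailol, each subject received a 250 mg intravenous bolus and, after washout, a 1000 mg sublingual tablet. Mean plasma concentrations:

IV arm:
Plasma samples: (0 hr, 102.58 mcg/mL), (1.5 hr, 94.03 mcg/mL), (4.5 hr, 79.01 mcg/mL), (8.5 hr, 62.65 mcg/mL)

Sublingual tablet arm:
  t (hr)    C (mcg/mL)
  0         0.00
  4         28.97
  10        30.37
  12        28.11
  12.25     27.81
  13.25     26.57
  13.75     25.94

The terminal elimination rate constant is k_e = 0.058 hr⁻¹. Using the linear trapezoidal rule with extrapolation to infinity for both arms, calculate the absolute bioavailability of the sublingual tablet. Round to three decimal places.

Trapezoidal AUC_0→8.5 (IV):
  [0→1.5]: (102.58+94.03)/2 × 1.5 = 147.4575
  [1.5→4.5]: (94.03+79.01)/2 × 3 = 259.56
  [4.5→8.5]: (79.01+62.65)/2 × 4 = 283.32
  Sum = 690.3375 mcg/mL·hr
IV tail: 62.65/0.058 = 1080.172; AUC_iv,0→∞ = 690.3375 + 1080.172 = 1770.5095 mcg/mL·hr
Trapezoidal AUC_0→13.75 (sublingual tablet):
  [0→4]: (0.00+28.97)/2 × 4 = 57.94
  [4→10]: (28.97+30.37)/2 × 6 = 178.02
  [10→12]: (30.37+28.11)/2 × 2 = 58.48
  [12→12.25]: (28.11+27.81)/2 × 0.25 = 6.99
  [12.25→13.25]: (27.81+26.57)/2 × 1 = 27.19
  [13.25→13.75]: (26.57+25.94)/2 × 0.5 = 13.1275
  Sum = 341.7475 mcg/mL·hr
sublingual tablet tail: 25.94/0.058 = 447.241; AUC_ev,0→∞ = 341.7475 + 447.241 = 788.9885 mcg/mL·hr
F = (AUC_ev/D_ev)/(AUC_iv/D_iv) = (788.9885/1000)/(1770.5095/250) = 0.7889885/7.082038 = 0.1114

F = 0.111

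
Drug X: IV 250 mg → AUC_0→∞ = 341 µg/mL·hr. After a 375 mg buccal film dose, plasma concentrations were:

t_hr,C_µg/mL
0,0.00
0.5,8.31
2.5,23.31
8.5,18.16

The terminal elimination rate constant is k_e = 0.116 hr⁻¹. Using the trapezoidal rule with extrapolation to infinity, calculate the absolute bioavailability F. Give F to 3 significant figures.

F = 0.615

Trapezoidal AUC_0→8.5 (buccal film):
  [0→0.5]: (0.00+8.31)/2 × 0.5 = 2.0775
  [0.5→2.5]: (8.31+23.31)/2 × 2 = 31.62
  [2.5→8.5]: (23.31+18.16)/2 × 6 = 124.41
  Sum = 158.1075 µg/mL·hr
Tail: C_last/k_e = 18.16/0.116 = 156.552
AUC_0→∞ (buccal film) = 158.1075 + 156.552 = 314.6595 µg/mL·hr
F = (AUC_ev/D_ev)/(AUC_iv/D_iv) = (314.6595/375)/(341/250) = 0.839092/1.364 = 0.6152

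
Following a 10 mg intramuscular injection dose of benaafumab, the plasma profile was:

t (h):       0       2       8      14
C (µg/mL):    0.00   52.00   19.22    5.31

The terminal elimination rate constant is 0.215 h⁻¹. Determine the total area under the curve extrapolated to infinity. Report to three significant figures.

AUC = 364 µg/mL·h

Trapezoidal AUC_0→14:
  [0→2]: (0.00+52.00)/2 × 2 = 52.0
  [2→8]: (52.00+19.22)/2 × 6 = 213.66
  [8→14]: (19.22+5.31)/2 × 6 = 73.59
  Sum = 339.25 µg/mL·h
Extrapolated tail: C_last / k_e = 5.31 / 0.215 = 24.698
AUC_0→∞ = 339.25 + 24.698 = 363.948 µg/mL·h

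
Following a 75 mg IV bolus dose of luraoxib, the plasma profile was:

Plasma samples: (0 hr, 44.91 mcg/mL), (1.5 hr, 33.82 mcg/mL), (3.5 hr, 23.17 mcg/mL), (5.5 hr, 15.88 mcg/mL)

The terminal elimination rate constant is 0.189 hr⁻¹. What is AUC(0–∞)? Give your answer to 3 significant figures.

Trapezoidal AUC_0→5.5:
  [0→1.5]: (44.91+33.82)/2 × 1.5 = 59.0475
  [1.5→3.5]: (33.82+23.17)/2 × 2 = 56.99
  [3.5→5.5]: (23.17+15.88)/2 × 2 = 39.05
  Sum = 155.0875 mcg/mL·hr
Extrapolated tail: C_last / k_e = 15.88 / 0.189 = 84.021
AUC_0→∞ = 155.0875 + 84.021 = 239.1085 mcg/mL·hr

AUC = 239 mcg/mL·hr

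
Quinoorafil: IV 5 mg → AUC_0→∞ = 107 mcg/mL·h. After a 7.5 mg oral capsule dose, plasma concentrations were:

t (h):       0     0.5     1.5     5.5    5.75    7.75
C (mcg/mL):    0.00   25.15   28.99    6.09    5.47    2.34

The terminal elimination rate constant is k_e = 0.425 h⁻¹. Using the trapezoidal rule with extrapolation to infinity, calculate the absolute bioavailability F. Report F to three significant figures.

Trapezoidal AUC_0→7.75 (oral capsule):
  [0→0.5]: (0.00+25.15)/2 × 0.5 = 6.2875
  [0.5→1.5]: (25.15+28.99)/2 × 1 = 27.07
  [1.5→5.5]: (28.99+6.09)/2 × 4 = 70.16
  [5.5→5.75]: (6.09+5.47)/2 × 0.25 = 1.445
  [5.75→7.75]: (5.47+2.34)/2 × 2 = 7.81
  Sum = 112.7725 mcg/mL·h
Tail: C_last/k_e = 2.34/0.425 = 5.506
AUC_0→∞ (oral capsule) = 112.7725 + 5.506 = 118.2785 mcg/mL·h
F = (AUC_ev/D_ev)/(AUC_iv/D_iv) = (118.2785/7.5)/(107/5) = 15.7705/21.4 = 0.7369

F = 0.737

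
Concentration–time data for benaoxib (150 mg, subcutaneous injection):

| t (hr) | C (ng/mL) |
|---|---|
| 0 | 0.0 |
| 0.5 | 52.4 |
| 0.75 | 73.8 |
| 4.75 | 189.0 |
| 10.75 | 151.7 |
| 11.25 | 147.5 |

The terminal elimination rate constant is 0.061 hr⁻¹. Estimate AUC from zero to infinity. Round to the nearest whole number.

AUC = 4069 ng/mL·hr

Trapezoidal AUC_0→11.25:
  [0→0.5]: (0.0+52.4)/2 × 0.5 = 13.1
  [0.5→0.75]: (52.4+73.8)/2 × 0.25 = 15.775
  [0.75→4.75]: (73.8+189.0)/2 × 4 = 525.6
  [4.75→10.75]: (189.0+151.7)/2 × 6 = 1022.1
  [10.75→11.25]: (151.7+147.5)/2 × 0.5 = 74.8
  Sum = 1651.375 ng/mL·hr
Extrapolated tail: C_last / k_e = 147.5 / 0.061 = 2418.033
AUC_0→∞ = 1651.375 + 2418.033 = 4069.408 ng/mL·hr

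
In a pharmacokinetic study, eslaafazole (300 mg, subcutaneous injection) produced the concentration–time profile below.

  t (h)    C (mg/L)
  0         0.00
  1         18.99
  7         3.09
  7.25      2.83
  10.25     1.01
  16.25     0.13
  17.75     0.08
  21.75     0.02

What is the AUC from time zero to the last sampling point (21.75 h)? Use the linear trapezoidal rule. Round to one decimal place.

Trapezoidal AUC_0→21.75:
  [0→1]: (0.00+18.99)/2 × 1 = 9.495
  [1→7]: (18.99+3.09)/2 × 6 = 66.24
  [7→7.25]: (3.09+2.83)/2 × 0.25 = 0.74
  [7.25→10.25]: (2.83+1.01)/2 × 3 = 5.76
  [10.25→16.25]: (1.01+0.13)/2 × 6 = 3.42
  [16.25→17.75]: (0.13+0.08)/2 × 1.5 = 0.1575
  [17.75→21.75]: (0.08+0.02)/2 × 4 = 0.2
  Sum = 86.0125 mg/L·h

AUC = 86.0 mg/L·h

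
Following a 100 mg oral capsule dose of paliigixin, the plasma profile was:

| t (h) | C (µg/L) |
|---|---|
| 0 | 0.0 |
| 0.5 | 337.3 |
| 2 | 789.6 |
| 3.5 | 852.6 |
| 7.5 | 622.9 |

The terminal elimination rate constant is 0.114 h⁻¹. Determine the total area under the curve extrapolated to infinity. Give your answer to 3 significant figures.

AUC = 10600 µg/L·h

Trapezoidal AUC_0→7.5:
  [0→0.5]: (0.0+337.3)/2 × 0.5 = 84.325
  [0.5→2]: (337.3+789.6)/2 × 1.5 = 845.175
  [2→3.5]: (789.6+852.6)/2 × 1.5 = 1231.65
  [3.5→7.5]: (852.6+622.9)/2 × 4 = 2951.0
  Sum = 5112.15 µg/L·h
Extrapolated tail: C_last / k_e = 622.9 / 0.114 = 5464.035
AUC_0→∞ = 5112.15 + 5464.035 = 10576.185 µg/L·h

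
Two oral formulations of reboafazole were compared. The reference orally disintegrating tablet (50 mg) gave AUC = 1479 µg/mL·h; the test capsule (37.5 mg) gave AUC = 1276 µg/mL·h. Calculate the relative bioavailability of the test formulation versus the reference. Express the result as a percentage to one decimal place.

F_rel = (AUC_test/D_test) / (AUC_ref/D_ref)
      = (1276/37.5) / (1479/50)
      = 34.0267 / 29.58 = 1.1503 = 115.03%

F_rel = 115.0%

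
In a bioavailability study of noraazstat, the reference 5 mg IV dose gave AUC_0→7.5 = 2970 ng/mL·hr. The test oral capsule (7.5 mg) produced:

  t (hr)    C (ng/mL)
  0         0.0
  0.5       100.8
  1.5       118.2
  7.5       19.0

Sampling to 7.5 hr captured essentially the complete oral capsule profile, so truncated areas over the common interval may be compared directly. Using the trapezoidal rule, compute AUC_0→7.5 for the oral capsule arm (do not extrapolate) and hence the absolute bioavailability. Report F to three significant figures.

Trapezoidal AUC_0→7.5 (oral capsule):
  [0→0.5]: (0.0+100.8)/2 × 0.5 = 25.2
  [0.5→1.5]: (100.8+118.2)/2 × 1 = 109.5
  [1.5→7.5]: (118.2+19.0)/2 × 6 = 411.6
  Sum = 546.3 ng/mL·hr
F = (AUC_ev/D_ev)/(AUC_iv/D_iv) = (546.3/7.5)/(2970/5) = 72.84/594 = 0.1226

F = 0.123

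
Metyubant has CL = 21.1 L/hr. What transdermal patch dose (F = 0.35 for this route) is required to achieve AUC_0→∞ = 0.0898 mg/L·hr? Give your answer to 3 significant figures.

Dose = 5.41 mg

Dose = CL × AUC_0→∞ / F
     = 21.1 × 0.0898 / 0.35 = 5.41366 mg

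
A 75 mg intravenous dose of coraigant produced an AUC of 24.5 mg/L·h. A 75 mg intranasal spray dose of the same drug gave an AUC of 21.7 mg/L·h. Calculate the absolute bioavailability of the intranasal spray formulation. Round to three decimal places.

F = 0.886

F = (AUC_ev / D_ev) / (AUC_iv / D_iv)
  = (21.7/75) / (24.5/75)
  = 0.289333 / 0.326667 = 0.8857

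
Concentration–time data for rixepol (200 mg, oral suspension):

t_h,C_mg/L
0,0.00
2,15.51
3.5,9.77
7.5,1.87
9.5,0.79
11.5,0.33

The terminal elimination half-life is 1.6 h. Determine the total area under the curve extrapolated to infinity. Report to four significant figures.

Trapezoidal AUC_0→11.5:
  [0→2]: (0.00+15.51)/2 × 2 = 15.51
  [2→3.5]: (15.51+9.77)/2 × 1.5 = 18.96
  [3.5→7.5]: (9.77+1.87)/2 × 4 = 23.28
  [7.5→9.5]: (1.87+0.79)/2 × 2 = 2.66
  [9.5→11.5]: (0.79+0.33)/2 × 2 = 1.12
  Sum = 61.53 mg/L·h
k_e = ln2 / t½ = 0.693147 / 1.6 = 0.4332 h^-1
Extrapolated tail: C_last / k_e = 0.33 / 0.4332 = 0.762
AUC_0→∞ = 61.53 + 0.762 = 62.292 mg/L·h

AUC = 62.29 mg/L·h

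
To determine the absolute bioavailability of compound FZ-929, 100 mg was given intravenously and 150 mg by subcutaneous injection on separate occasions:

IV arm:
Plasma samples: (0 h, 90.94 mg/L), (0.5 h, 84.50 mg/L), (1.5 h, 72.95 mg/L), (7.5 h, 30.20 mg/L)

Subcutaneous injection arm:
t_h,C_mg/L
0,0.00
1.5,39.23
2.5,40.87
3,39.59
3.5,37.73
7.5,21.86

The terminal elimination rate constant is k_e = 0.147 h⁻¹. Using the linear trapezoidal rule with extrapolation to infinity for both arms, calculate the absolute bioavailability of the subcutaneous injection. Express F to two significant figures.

F = 0.39

Trapezoidal AUC_0→7.5 (IV):
  [0→0.5]: (90.94+84.50)/2 × 0.5 = 43.86
  [0.5→1.5]: (84.50+72.95)/2 × 1 = 78.725
  [1.5→7.5]: (72.95+30.20)/2 × 6 = 309.45
  Sum = 432.035 mg/L·h
IV tail: 30.20/0.147 = 205.442; AUC_iv,0→∞ = 432.035 + 205.442 = 637.477 mg/L·h
Trapezoidal AUC_0→7.5 (subcutaneous injection):
  [0→1.5]: (0.00+39.23)/2 × 1.5 = 29.4225
  [1.5→2.5]: (39.23+40.87)/2 × 1 = 40.05
  [2.5→3]: (40.87+39.59)/2 × 0.5 = 20.115
  [3→3.5]: (39.59+37.73)/2 × 0.5 = 19.33
  [3.5→7.5]: (37.73+21.86)/2 × 4 = 119.18
  Sum = 228.0975 mg/L·h
subcutaneous injection tail: 21.86/0.147 = 148.707; AUC_ev,0→∞ = 228.0975 + 148.707 = 376.8045 mg/L·h
F = (AUC_ev/D_ev)/(AUC_iv/D_iv) = (376.8045/150)/(637.477/100) = 2.51203/6.37477 = 0.3941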